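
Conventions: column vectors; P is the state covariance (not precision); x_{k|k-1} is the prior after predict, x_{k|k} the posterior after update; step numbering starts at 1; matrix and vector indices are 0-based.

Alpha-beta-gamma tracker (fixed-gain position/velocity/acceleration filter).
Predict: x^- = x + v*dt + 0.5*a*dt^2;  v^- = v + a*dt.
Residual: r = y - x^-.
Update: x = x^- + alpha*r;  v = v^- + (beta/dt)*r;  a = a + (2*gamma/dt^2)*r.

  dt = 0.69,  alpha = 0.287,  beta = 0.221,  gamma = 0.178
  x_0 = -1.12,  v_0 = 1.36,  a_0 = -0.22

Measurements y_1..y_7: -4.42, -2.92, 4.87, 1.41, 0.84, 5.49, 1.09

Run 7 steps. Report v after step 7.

step 1: x_pred=-0.2340  r=-4.1860  x^+=-1.4354  v^+=-0.1325  a^+=-3.3501
step 2: x_pred=-2.3243  r=-0.5957  x^+=-2.4953  v^+=-2.6349  a^+=-3.7955
step 3: x_pred=-5.2169  r=10.0869  x^+=-2.3219  v^+=-2.0231  a^+=3.7469
step 4: x_pred=-2.8259  r=4.2359  x^+=-1.6102  v^+=1.9190  a^+=6.9142
step 5: x_pred=1.3598  r=-0.5198  x^+=1.2106  v^+=6.5233  a^+=6.5255
step 6: x_pred=7.2651  r=-1.7751  x^+=6.7557  v^+=10.4574  a^+=5.1982
step 7: x_pred=15.2087  r=-14.1187  x^+=11.1566  v^+=9.5220  a^+=-5.3589

v_post = 9.5220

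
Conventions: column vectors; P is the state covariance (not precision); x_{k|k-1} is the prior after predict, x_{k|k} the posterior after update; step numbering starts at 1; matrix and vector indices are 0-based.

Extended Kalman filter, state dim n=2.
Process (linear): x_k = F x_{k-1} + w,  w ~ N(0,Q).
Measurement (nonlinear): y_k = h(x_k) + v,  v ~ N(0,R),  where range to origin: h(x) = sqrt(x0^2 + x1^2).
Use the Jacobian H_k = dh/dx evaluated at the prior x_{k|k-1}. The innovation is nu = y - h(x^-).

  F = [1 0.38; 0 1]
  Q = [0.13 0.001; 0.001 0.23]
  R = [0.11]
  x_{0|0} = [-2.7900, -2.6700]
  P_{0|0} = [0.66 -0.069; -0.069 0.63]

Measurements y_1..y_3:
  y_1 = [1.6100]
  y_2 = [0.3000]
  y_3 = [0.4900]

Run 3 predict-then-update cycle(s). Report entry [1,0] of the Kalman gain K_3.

K[1,0] = 0.3521

step 1: x^-=[-3.8046, -2.6700]  P^-=[0.8285 0.1714; 0.1714 0.8600]  H_jac=[-0.8185 -0.5744]  S=[1.1101]  K=[-0.6996; -0.5714]  nu=[-3.0380]  x^+=[-1.6792, -0.9341]  P^+=[0.2852 -0.2724; -0.2724 0.4975]
step 2: x^-=[-2.0341, -0.9341]  P^-=[0.2800 -0.0823; -0.0823 0.7275]  H_jac=[-0.9088 -0.4173]  S=[0.4055]  K=[-0.5428; -0.5642]  nu=[-1.9383]  x^+=[-0.9820, 0.1596]  P^+=[0.1605 -0.2065; -0.2065 0.5984]
step 3: x^-=[-0.9213, 0.1596]  P^-=[0.2200 0.0219; 0.0219 0.8284]  H_jac=[-0.9853 0.1707]  S=[0.3404]  K=[-0.6259; 0.3521]  nu=[-0.4451]  x^+=[-0.6428, 0.0029]  P^+=[0.0867 0.0969; 0.0969 0.7862]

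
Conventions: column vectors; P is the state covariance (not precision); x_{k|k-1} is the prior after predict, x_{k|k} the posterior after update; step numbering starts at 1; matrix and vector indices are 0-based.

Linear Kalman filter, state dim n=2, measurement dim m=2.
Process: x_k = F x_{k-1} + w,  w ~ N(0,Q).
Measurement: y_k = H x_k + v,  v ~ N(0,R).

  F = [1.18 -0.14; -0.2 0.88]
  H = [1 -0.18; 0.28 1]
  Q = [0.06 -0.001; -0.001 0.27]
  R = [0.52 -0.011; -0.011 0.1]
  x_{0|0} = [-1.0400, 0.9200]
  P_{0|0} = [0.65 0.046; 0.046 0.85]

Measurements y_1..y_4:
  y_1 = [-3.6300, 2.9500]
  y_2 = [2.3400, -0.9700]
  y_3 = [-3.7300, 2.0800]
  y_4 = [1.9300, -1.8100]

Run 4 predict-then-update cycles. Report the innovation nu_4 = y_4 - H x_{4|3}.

innov = [4.7466, -3.3392]

step 1: x^-=[-1.3560, 1.0176]  P^-=[0.9665 -0.2101; -0.2101 0.9380]  S=[1.5925 -0.1087; -0.1087 0.9962]  K=[0.6396 0.1306; -0.1790 0.8631]  nu=[-2.0908, 2.3121]  x^+=[-2.3913, 3.3874]  P^+=[0.3163 -0.0825; -0.0825 0.1114]
step 2: x^-=[-3.2960, 3.4591]  P^-=[0.5298 -0.1774; -0.1774 0.3980]  S=[1.1266 -0.1027; -0.1027 0.4402]  K=[0.5033 0.0515; -0.1521 0.7558]  nu=[6.2586, -3.5063]  x^+=[-0.3264, -0.1429]  P^+=[0.2486 -0.0700; -0.0700 0.0968]
step 3: x^-=[-0.3651, -0.0605]  P^-=[0.4311 -0.1462; -0.1462 0.3796]  S=[1.0161 -0.0975; -0.0975 0.4315]  K=[0.4544 0.0435; -0.1389 0.7534]  nu=[-3.3758, 2.2427]  x^+=[-1.8015, 2.0981]  P^+=[0.2244 -0.0635; -0.0635 0.0946]
step 4: x^-=[-2.4194, 2.2066]  P^-=[0.3953 -0.1333; -0.1333 0.3746]  S=[0.9754 -0.0943; -0.0943 0.4309]  K=[0.4339 0.0425; -0.1329 0.7536]  nu=[4.7466, -3.3392]  x^+=[-0.5016, -0.9405]  P^+=[0.2143 -0.0605; -0.0605 0.0938]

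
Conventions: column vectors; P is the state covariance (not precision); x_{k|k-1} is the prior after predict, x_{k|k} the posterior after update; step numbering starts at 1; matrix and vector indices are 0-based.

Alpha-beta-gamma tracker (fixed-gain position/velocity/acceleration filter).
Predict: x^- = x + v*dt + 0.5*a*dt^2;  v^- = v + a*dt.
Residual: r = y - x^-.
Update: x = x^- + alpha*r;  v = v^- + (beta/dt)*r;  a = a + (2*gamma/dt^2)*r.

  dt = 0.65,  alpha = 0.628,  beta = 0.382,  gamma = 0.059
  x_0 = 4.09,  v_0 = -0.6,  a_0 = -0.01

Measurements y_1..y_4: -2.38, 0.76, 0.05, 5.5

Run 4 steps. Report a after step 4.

a_post = 2.2961

step 1: x_pred=3.6979  r=-6.0779  x^+=-0.1190  v^+=-4.1784  a^+=-1.7075
step 2: x_pred=-3.1957  r=3.9557  x^+=-0.7115  v^+=-2.9636  a^+=-0.6027
step 3: x_pred=-2.7652  r=2.8152  x^+=-0.9972  v^+=-1.7009  a^+=0.1835
step 4: x_pred=-2.0640  r=7.5640  x^+=2.6862  v^+=2.8638  a^+=2.2961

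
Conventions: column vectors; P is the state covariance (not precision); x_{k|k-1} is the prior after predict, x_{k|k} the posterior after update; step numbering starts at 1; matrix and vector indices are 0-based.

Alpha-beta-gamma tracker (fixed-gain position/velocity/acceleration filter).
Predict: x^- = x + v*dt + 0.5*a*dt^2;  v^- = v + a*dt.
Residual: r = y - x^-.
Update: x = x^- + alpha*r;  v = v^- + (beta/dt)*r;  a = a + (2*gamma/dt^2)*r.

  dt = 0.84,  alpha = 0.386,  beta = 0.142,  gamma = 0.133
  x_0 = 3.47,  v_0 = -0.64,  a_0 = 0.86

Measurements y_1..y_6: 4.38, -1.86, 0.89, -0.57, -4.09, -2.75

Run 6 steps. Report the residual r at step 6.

resid = 4.3816

step 1: x_pred=3.2358  r=1.1442  x^+=3.6775  v^+=0.2758  a^+=1.2913
step 2: x_pred=4.3647  r=-6.2247  x^+=1.9620  v^+=0.3083  a^+=-1.0553
step 3: x_pred=1.8486  r=-0.9586  x^+=1.4786  v^+=-0.7402  a^+=-1.4167
step 4: x_pred=0.3570  r=-0.9270  x^+=-0.0008  v^+=-2.0869  a^+=-1.7661
step 5: x_pred=-2.3769  r=-1.7131  x^+=-3.0382  v^+=-3.8601  a^+=-2.4119
step 6: x_pred=-7.1316  r=4.3816  x^+=-5.4403  v^+=-5.1454  a^+=-0.7601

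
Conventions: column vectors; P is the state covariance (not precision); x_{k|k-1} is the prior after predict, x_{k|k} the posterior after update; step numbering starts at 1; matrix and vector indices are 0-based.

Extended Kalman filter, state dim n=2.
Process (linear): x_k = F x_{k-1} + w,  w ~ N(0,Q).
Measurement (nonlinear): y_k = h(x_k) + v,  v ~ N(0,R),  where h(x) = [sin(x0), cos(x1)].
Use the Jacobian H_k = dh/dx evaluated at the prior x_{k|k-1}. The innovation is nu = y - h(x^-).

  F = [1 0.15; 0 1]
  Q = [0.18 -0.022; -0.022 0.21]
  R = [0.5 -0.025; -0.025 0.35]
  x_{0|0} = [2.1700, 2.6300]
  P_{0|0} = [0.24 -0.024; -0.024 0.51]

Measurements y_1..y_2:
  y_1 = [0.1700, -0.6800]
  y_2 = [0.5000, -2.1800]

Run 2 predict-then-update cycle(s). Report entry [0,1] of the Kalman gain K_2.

K[0,1] = -0.0492

step 1: x^-=[2.5645, 2.6300]  P^-=[0.4243 0.0305; 0.0305 0.7200]  H_jac=[-0.8381 0.0000; 0.0000 -0.4896]  S=[0.7980 -0.0125; -0.0125 0.5226]  K=[-0.4462 -0.0392; -0.0426 -0.6756]  nu=[-0.3756, 0.1920]  x^+=[2.7246, 2.5163]  P^+=[0.2650 0.0053; 0.0053 0.4808]
step 2: x^-=[3.1020, 2.5163]  P^-=[0.4574 0.0554; 0.0554 0.6908]  H_jac=[-0.9992 0.0000; 0.0000 -0.5853]  S=[0.9567 0.0074; 0.0074 0.5867]  K=[-0.4774 -0.0492; -0.0525 -0.6885]  nu=[0.4604, -1.3692]  x^+=[2.9496, 3.4349]  P^+=[0.2376 0.0091; 0.0091 0.4095]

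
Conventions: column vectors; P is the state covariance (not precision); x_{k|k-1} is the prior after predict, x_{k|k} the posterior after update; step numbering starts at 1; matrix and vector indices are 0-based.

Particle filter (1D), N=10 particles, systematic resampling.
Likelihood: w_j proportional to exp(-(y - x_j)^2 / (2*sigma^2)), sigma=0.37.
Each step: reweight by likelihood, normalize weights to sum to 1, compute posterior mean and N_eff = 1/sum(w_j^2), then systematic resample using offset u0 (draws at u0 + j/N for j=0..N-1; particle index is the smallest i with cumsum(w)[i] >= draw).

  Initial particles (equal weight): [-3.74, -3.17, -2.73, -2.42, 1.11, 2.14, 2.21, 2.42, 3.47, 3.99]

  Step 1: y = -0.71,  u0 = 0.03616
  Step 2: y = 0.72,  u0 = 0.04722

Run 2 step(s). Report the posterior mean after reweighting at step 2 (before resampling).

step 1: w=[0.0000, 0.0000, 0.0117, 0.7957, 0.1927, 0.0000, 0.0000, 0.0000, 0.0000, 0.0000]  mean=-1.7435  Neff=1.4918  idx=[3, 3, 3, 3, 3, 3, 3, 3, 4, 4]
step 2: w=[0.0000, 0.0000, 0.0000, 0.0000, 0.0000, 0.0000, 0.0000, 0.0000, 0.5000, 0.5000]  mean=1.1100  Neff=2.0000  idx=[8, 8, 8, 8, 8, 9, 9, 9, 9, 9]

post_mean = 1.1100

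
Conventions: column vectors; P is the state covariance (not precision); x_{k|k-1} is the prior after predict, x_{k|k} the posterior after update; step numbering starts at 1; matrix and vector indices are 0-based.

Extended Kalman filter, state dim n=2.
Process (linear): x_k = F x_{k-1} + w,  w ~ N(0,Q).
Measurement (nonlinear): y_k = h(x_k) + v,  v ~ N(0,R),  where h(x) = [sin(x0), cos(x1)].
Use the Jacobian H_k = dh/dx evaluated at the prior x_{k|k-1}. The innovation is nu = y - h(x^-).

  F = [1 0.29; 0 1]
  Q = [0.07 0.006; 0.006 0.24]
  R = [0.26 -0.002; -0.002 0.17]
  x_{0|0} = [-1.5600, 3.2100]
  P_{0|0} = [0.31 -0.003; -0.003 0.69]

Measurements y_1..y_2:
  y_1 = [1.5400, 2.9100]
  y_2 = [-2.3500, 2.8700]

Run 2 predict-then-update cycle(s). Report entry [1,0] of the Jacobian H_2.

H_jac[1,0] = 0.0000

step 1: x^-=[-0.6291, 3.2100]  P^-=[0.4363 0.2031; 0.2031 0.9300]  H_jac=[0.8086 0.0000; 0.0000 0.0684]  S=[0.5452 0.0092; 0.0092 0.1743]  K=[0.6462 0.0454; 0.2953 0.3490]  nu=[2.1284, 3.9077]  x^+=[0.9239, 5.2022]  P^+=[0.2077 0.0941; 0.0941 0.8593]
step 2: x^-=[2.4325, 5.2022]  P^-=[0.4045 0.3493; 0.3493 1.0993]  H_jac=[-0.7590 0.0000; 0.0000 0.8824]  S=[0.4930 -0.2359; -0.2359 1.0260]  K=[-0.5382 0.1766; -0.0958 0.9235]  nu=[-3.0011, 2.3995]  x^+=[4.4716, 7.7056]  P^+=[0.1848 0.0353; 0.0353 0.1781]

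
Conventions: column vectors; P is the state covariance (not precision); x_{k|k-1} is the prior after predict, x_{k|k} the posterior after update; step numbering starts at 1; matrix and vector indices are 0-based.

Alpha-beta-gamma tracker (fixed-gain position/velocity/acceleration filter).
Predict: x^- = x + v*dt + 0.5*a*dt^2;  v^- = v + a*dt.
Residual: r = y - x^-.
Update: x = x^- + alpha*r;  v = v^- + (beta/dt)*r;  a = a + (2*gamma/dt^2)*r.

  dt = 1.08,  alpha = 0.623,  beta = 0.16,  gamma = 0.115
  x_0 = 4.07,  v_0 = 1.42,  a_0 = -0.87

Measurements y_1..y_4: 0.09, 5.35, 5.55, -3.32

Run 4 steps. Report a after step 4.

a_post = -1.1044

step 1: x_pred=5.0962  r=-5.0062  x^+=1.9773  v^+=-0.2613  a^+=-1.8572
step 2: x_pred=0.6121  r=4.7379  x^+=3.5638  v^+=-1.5651  a^+=-0.9229
step 3: x_pred=1.3353  r=4.2147  x^+=3.9610  v^+=-1.9374  a^+=-0.0918
step 4: x_pred=1.8151  r=-5.1351  x^+=-1.3841  v^+=-2.7973  a^+=-1.1044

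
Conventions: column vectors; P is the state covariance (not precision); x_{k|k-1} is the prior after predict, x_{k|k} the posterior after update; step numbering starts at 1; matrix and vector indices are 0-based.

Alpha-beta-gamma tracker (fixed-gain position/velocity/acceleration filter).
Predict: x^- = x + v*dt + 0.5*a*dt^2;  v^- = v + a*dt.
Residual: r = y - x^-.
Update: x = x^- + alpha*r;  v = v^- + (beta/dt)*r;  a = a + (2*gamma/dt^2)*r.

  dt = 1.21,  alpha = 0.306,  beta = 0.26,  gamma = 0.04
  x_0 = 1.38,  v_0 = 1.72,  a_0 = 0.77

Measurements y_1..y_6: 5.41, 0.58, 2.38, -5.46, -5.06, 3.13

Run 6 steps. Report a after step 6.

step 1: x_pred=4.0249  r=1.3851  x^+=4.4487  v^+=2.9493  a^+=0.8457
step 2: x_pred=8.6365  r=-8.0565  x^+=6.1712  v^+=2.2415  a^+=0.4055
step 3: x_pred=9.1802  r=-6.8002  x^+=7.0993  v^+=1.2709  a^+=0.0339
step 4: x_pred=8.6619  r=-14.1219  x^+=4.3406  v^+=-1.7226  a^+=-0.7377
step 5: x_pred=1.7162  r=-6.7762  x^+=-0.3573  v^+=-4.0713  a^+=-1.1080
step 6: x_pred=-6.0946  r=9.2246  x^+=-3.2719  v^+=-3.4298  a^+=-0.6040

a_post = -0.6040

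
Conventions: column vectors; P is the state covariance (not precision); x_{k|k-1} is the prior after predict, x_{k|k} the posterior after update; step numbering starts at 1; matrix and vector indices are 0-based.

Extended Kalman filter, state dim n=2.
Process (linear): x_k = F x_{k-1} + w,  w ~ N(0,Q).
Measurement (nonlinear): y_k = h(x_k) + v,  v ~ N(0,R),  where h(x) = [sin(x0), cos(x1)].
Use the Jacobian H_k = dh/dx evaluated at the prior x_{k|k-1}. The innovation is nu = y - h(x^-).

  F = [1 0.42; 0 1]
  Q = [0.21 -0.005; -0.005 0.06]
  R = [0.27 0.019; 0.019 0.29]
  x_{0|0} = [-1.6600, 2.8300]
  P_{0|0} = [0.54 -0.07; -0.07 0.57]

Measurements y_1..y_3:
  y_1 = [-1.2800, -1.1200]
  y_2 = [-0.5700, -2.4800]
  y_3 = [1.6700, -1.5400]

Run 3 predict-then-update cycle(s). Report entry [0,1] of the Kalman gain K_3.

step 1: x^-=[-0.4714, 2.8300]  P^-=[0.7917 0.1644; 0.1644 0.6300]  H_jac=[0.8909 0.0000; 0.0000 -0.3066]  S=[0.8985 -0.0259; -0.0259 0.3492]  K=[0.7826 -0.0863; 0.1474 -0.5421]  nu=[-0.8259, -0.1682]  x^+=[-1.1032, 2.7994]  P^+=[0.2353 0.0331; 0.0331 0.5037]
step 2: x^-=[0.0725, 2.7994]  P^-=[0.5620 0.2397; 0.2397 0.5637]  H_jac=[0.9974 0.0000; 0.0000 -0.3355]  S=[0.8290 -0.0612; -0.0612 0.3535]  K=[0.6678 -0.1119; 0.2520 -0.4915]  nu=[-0.6425, -1.5380]  x^+=[-0.1845, 3.3933]  P^+=[0.1787 0.0589; 0.0589 0.4105]
step 3: x^-=[1.2407, 3.3933]  P^-=[0.5105 0.2263; 0.2263 0.4705]  H_jac=[0.3241 0.0000; 0.0000 0.2491]  S=[0.3236 0.0373; 0.0373 0.3192]  K=[0.4977 0.1185; 0.1869 0.3454]  nu=[0.7240, -0.5715]  x^+=[1.5333, 3.3312]  P^+=[0.4215 0.1759; 0.1759 0.4163]

K[0,1] = 0.1185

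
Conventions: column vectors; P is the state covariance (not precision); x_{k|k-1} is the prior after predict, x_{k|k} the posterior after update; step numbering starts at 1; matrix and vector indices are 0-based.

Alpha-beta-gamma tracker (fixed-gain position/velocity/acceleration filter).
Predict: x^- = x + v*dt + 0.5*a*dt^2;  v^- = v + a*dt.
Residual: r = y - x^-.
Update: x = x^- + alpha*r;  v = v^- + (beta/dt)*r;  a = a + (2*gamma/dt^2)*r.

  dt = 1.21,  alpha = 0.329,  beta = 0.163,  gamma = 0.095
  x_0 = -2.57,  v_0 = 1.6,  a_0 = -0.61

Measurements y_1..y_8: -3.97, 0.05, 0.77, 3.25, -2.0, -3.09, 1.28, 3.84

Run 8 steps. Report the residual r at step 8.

step 1: x_pred=-1.0806  r=-2.8894  x^+=-2.0312  v^+=0.4727  a^+=-0.9850
step 2: x_pred=-2.1803  r=2.2303  x^+=-1.4465  v^+=-0.4187  a^+=-0.6955
step 3: x_pred=-2.4623  r=3.2323  x^+=-1.3989  v^+=-0.8249  a^+=-0.2761
step 4: x_pred=-2.5991  r=5.8491  x^+=-0.6747  v^+=-0.3710  a^+=0.4830
step 5: x_pred=-0.7701  r=-1.2299  x^+=-1.1747  v^+=0.0477  a^+=0.3234
step 6: x_pred=-0.8802  r=-2.2098  x^+=-1.6072  v^+=0.1413  a^+=0.0366
step 7: x_pred=-1.4094  r=2.6894  x^+=-0.5246  v^+=0.5479  a^+=0.3856
step 8: x_pred=0.4207  r=3.4193  x^+=1.5456  v^+=1.4751  a^+=0.8294

resid = 3.4193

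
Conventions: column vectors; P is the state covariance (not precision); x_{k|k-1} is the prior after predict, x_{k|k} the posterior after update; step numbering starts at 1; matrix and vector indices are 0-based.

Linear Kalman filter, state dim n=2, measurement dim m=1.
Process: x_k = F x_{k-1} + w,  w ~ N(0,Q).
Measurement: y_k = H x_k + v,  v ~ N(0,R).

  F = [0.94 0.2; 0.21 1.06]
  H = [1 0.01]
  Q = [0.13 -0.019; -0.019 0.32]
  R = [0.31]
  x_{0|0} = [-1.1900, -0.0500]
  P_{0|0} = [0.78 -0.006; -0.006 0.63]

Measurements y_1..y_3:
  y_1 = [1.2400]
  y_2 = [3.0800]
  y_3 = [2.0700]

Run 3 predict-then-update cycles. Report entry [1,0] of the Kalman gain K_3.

K[1,0] = 0.6372

step 1: x^-=[-1.1286, -0.3029]  P^-=[0.8422 0.2623; 0.2623 1.0596]  S=[1.1575]  K=[0.7298; 0.2358]  nu=[2.3716]  x^+=[0.6023, 0.2562]  P^+=[0.2256 0.0631; 0.0631 0.9953]
step 2: x^-=[0.6174, 0.3981]  P^-=[0.3929 0.3021; 0.3021 1.4763]  S=[0.7091]  K=[0.5584; 0.4468]  nu=[2.4586]  x^+=[1.9902, 1.4967]  P^+=[0.1718 0.1252; 0.1252 1.3347]
step 3: x^-=[2.1701, 2.0045]  P^-=[0.3823 0.4279; 0.4279 1.8830]  S=[0.7010]  K=[0.5514; 0.6372]  nu=[-0.1201]  x^+=[2.1039, 1.9279]  P^+=[0.1691 0.1815; 0.1815 1.5984]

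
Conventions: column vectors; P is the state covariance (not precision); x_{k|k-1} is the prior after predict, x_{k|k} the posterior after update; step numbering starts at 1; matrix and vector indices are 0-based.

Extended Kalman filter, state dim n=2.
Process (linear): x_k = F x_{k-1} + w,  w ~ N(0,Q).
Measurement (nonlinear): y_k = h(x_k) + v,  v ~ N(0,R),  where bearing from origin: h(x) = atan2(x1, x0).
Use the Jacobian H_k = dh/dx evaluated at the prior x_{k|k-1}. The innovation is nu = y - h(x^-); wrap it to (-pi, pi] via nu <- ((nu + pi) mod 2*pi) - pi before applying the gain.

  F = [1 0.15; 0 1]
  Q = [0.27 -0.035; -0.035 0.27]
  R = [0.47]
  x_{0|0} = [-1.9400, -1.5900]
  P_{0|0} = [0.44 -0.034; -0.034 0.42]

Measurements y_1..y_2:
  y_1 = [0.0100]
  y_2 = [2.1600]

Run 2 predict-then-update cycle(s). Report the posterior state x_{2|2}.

x_post = [-2.6436, -2.0323]

step 1: x^-=[-2.1785, -1.5900]  P^-=[0.7093 -0.0060; -0.0060 0.6900]  H_jac=[0.2186 -0.2995]  S=[0.5666]  K=[0.2768; -0.3671]  nu=[2.5211]  x^+=[-1.4806, -2.5154]  P^+=[0.6658 0.0516; 0.0516 0.6137]
step 2: x^-=[-1.8579, -2.5154]  P^-=[0.9651 0.1086; 0.1086 0.8837]  H_jac=[0.2572 -0.1900]  S=[0.5551]  K=[0.4100; -0.2521]  nu=[-1.9162]  x^+=[-2.6436, -2.0323]  P^+=[0.8718 0.1660; 0.1660 0.8484]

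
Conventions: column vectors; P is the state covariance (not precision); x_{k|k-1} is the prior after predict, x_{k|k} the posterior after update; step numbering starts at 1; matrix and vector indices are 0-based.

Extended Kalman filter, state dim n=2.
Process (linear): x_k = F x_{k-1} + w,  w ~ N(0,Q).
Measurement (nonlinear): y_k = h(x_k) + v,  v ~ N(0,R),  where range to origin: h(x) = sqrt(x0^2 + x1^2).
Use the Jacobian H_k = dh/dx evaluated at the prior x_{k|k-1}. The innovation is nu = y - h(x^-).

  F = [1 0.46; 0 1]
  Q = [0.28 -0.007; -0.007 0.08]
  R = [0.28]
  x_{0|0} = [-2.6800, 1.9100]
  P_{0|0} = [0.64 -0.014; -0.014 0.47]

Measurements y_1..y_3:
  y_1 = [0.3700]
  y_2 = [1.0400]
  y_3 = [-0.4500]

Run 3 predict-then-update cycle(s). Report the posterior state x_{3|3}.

x_post = [-0.7684, 0.5276]

step 1: x^-=[-1.8014, 1.9100]  P^-=[1.0066 0.1952; 0.1952 0.5500]  H_jac=[-0.6861 0.7275]  S=[0.8501]  K=[-0.6454; 0.3131]  nu=[-2.2555]  x^+=[-0.3457, 1.2037]  P^+=[0.6525 0.3670; 0.3670 0.4666]
step 2: x^-=[0.2080, 1.2037]  P^-=[1.3689 0.5747; 0.5747 0.5466]  H_jac=[0.1703 0.9854]  S=[1.0433]  K=[0.7661; 0.6101]  nu=[-0.1816]  x^+=[0.0689, 1.0930]  P^+=[0.7565 0.0870; 0.0870 0.1583]
step 3: x^-=[0.5716, 1.0930]  P^-=[1.1500 0.1528; 0.1528 0.2383]  H_jac=[0.4635 0.8861]  S=[0.8397]  K=[0.7960; 0.3359]  nu=[-1.6834]  x^+=[-0.7684, 0.5276]  P^+=[0.6180 -0.0717; -0.0717 0.1436]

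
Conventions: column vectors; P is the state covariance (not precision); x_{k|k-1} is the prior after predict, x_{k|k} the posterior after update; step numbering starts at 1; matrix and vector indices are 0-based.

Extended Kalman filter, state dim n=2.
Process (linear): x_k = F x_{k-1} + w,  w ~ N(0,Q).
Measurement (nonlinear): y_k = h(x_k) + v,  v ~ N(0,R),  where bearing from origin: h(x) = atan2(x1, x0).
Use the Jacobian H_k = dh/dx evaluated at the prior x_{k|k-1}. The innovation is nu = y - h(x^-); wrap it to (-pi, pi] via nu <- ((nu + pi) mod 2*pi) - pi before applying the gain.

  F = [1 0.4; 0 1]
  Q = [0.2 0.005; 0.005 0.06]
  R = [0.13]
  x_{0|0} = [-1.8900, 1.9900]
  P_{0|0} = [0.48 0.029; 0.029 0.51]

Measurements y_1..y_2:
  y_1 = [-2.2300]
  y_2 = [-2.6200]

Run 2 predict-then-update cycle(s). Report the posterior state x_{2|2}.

x_post = [-3.4546, 0.0083]

step 1: x^-=[-1.0940, 1.9900]  P^-=[0.7848 0.2380; 0.2380 0.5700]  H_jac=[-0.3859 -0.2121]  S=[0.3115]  K=[-1.1344; -0.6831]  nu=[1.9797]  x^+=[-3.3397, 0.6377]  P^+=[0.3840 -0.0033; -0.0033 0.4247]
step 2: x^-=[-3.0847, 0.6377]  P^-=[0.6493 0.1715; 0.1715 0.4847]  H_jac=[-0.0643 -0.3109]  S=[0.1864]  K=[-0.5100; -0.8676]  nu=[0.7255]  x^+=[-3.4546, 0.0083]  P^+=[0.6008 0.0890; 0.0890 0.3444]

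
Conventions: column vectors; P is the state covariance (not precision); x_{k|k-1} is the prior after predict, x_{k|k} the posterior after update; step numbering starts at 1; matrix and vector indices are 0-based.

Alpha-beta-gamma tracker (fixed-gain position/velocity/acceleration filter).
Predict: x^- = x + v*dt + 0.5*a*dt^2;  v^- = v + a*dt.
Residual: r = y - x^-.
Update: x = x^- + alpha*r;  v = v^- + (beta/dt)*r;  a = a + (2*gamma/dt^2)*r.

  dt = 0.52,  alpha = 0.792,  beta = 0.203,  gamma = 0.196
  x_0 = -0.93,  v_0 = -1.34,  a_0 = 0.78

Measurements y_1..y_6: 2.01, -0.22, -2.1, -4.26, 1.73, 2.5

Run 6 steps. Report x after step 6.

x_post = 1.7493

step 1: x_pred=-1.5213  r=3.5313  x^+=1.2755  v^+=0.4442  a^+=5.8994
step 2: x_pred=2.3041  r=-2.5241  x^+=0.3050  v^+=2.5265  a^+=2.2403
step 3: x_pred=1.9217  r=-4.0217  x^+=-1.2635  v^+=2.1215  a^+=-3.5900
step 4: x_pred=-0.6457  r=-3.6143  x^+=-3.5082  v^+=-1.1563  a^+=-8.8296
step 5: x_pred=-5.3033  r=7.0333  x^+=0.2671  v^+=-3.0020  a^+=1.3665
step 6: x_pred=-1.1092  r=3.6092  x^+=1.7493  v^+=-0.8825  a^+=6.5988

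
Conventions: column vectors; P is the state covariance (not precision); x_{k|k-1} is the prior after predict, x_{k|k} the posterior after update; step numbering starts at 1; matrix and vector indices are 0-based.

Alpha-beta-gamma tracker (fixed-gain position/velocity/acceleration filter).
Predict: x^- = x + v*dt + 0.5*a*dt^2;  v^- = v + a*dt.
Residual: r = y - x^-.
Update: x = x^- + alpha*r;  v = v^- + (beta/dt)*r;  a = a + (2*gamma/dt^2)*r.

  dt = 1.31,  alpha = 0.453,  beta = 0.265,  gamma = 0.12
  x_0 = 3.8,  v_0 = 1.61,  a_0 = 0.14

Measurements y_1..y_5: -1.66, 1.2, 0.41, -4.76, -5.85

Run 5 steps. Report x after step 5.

step 1: x_pred=6.0292  r=-7.6892  x^+=2.5460  v^+=0.2379  a^+=-0.9354
step 2: x_pred=2.0551  r=-0.8551  x^+=1.6678  v^+=-1.1604  a^+=-1.0549
step 3: x_pred=-0.7575  r=1.1675  x^+=-0.2286  v^+=-2.3062  a^+=-0.8917
step 4: x_pred=-4.0148  r=-0.7452  x^+=-4.3524  v^+=-3.6250  a^+=-0.9959
step 5: x_pred=-9.9556  r=4.1056  x^+=-8.0958  v^+=-4.0991  a^+=-0.4217

x_post = -8.0958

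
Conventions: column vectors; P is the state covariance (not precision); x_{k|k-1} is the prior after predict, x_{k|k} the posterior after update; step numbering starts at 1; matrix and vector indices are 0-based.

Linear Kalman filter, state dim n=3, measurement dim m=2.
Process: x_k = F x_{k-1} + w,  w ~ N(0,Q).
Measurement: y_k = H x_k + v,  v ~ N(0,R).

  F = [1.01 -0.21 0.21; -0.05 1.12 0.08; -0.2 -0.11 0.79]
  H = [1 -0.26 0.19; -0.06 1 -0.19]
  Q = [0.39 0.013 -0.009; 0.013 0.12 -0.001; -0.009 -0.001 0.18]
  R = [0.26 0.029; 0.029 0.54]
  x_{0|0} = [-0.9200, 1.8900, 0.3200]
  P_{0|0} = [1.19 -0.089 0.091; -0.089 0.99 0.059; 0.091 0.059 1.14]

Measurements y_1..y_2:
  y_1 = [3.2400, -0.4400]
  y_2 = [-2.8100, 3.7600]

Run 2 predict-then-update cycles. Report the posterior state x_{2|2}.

x_post = [-0.6864, 2.3044, -0.5721]

step 1: x^-=[-1.2589, 2.1884, 0.2289]  P^-=[1.7690 -0.3431 0.0264; -0.3431 1.3919 0.0271; 0.0264 0.0271 0.9081]  S=[2.3417 -0.8191; -0.8191 2.0026]  K=[0.8359 0.1151; -0.0619 0.6775; 0.0657 -0.0466]  nu=[5.0244, -2.6604]  x^+=[2.6350, 0.0750, 0.6827]  P^+=[0.2637 0.0800 -0.1171; 0.0800 0.3952 0.1386; -0.1171 0.1386 0.8887]
step 2: x^-=[2.7890, 0.0069, 0.0041]  P^-=[0.6198 0.0350 -0.0259; 0.0350 0.6389 0.1195; -0.0259 0.1195 0.7664]  S=[0.9108 -0.1326; -0.1326 1.1585]  K=[0.6767 0.0798; -0.0426 0.5251; 0.0958 -0.0102]  nu=[-5.5980, 3.9212]  x^+=[-0.6864, 2.3044, -0.5721]  P^+=[0.2096 0.0593 -0.0839; 0.0593 0.3118 0.1362; -0.0839 0.1362 0.7577]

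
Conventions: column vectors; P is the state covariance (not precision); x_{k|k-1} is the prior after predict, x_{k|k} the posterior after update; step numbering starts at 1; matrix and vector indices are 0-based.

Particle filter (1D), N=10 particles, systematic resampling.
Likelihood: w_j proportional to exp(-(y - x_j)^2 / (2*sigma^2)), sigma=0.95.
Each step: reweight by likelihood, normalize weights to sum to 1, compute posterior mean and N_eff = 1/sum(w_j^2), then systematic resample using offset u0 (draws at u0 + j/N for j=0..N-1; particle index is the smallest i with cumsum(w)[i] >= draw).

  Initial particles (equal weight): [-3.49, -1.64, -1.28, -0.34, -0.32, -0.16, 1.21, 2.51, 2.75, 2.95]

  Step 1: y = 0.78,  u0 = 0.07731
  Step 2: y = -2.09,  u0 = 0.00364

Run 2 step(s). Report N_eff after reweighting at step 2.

step 1: w=[0.0000, 0.0128, 0.0313, 0.1641, 0.1682, 0.2015, 0.2968, 0.0626, 0.0383, 0.0242]  mean=0.4901  Neff=5.2336  idx=[3, 3, 4, 5, 5, 5, 6, 6, 7, 9]
step 2: w=[0.1974, 0.1974, 0.1898, 0.1367, 0.1367, 0.1367, 0.0026, 0.0026, 0.0000, 0.0000]  mean=-0.2543  Neff=5.8802  idx=[0, 0, 1, 1, 2, 2, 3, 3, 4, 5]

N_eff = 5.8802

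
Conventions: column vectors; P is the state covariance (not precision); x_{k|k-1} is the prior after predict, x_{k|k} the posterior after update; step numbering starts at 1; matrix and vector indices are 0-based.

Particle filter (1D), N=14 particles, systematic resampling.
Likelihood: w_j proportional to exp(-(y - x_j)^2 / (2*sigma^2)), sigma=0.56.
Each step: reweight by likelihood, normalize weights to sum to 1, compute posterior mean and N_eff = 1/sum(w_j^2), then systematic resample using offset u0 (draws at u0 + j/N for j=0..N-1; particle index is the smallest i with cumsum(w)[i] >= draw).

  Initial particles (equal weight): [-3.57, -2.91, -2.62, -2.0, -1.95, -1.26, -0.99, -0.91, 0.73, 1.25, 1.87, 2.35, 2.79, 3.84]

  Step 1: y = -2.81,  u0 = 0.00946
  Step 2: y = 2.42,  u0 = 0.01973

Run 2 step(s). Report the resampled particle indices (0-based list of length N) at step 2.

resampled_idx = [11, 11, 11, 11, 12, 12, 12, 13, 13, 13, 13, 13, 13, 13]

step 1: w=[0.1320, 0.3264, 0.3131, 0.1165, 0.1020, 0.0072, 0.0017, 0.0010, 0.0000, 0.0000, 0.0000, 0.0000, 0.0000, 0.0000]  mean=-2.6852  Neff=4.0643  idx=[0, 0, 1, 1, 1, 1, 1, 2, 2, 2, 2, 3, 3, 4]
step 2: w=[0.0000, 0.0000, 0.0000, 0.0000, 0.0000, 0.0000, 0.0000, 0.0000, 0.0000, 0.0000, 0.0000, 0.2490, 0.2490, 0.5019]  mean=-1.9750  Neff=2.6604  idx=[11, 11, 11, 11, 12, 12, 12, 13, 13, 13, 13, 13, 13, 13]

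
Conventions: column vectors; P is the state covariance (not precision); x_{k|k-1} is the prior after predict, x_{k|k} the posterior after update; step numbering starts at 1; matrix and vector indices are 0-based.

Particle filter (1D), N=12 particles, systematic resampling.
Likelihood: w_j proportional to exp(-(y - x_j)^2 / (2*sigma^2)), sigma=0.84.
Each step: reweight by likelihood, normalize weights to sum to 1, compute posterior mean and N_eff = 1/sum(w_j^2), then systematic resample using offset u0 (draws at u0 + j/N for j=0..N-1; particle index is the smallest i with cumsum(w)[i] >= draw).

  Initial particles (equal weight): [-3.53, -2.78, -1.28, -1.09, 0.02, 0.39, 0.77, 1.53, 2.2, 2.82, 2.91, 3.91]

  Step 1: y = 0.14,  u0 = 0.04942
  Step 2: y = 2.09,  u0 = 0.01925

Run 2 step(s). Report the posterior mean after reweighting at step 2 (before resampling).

post_mean = 0.9293

step 1: w=[0.0000, 0.0007, 0.0666, 0.0951, 0.2750, 0.2657, 0.2097, 0.0706, 0.0137, 0.0017, 0.0012, 0.0000]  mean=0.2265  Neff=4.7884  idx=[2, 3, 4, 4, 4, 5, 5, 5, 6, 6, 6, 7]
step 2: w=[0.0001, 0.0004, 0.0218, 0.0218, 0.0218, 0.0585, 0.0585, 0.0585, 0.1319, 0.1319, 0.1319, 0.3630]  mean=0.9293  Neff=5.1105  idx=[2, 5, 7, 8, 8, 9, 10, 10, 11, 11, 11, 11]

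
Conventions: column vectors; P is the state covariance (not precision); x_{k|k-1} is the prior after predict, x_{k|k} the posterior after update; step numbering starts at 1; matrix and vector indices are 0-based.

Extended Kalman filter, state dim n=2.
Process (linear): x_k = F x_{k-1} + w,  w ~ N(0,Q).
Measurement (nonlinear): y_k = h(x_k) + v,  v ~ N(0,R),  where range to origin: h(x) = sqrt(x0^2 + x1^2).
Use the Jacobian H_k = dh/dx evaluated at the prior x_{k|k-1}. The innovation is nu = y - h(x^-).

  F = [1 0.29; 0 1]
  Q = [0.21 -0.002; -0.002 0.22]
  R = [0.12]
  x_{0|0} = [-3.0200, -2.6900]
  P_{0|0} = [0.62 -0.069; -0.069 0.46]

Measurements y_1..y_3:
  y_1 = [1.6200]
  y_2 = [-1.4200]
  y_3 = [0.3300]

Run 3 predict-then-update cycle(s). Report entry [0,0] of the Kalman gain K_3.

step 1: x^-=[-3.8001, -2.6900]  P^-=[0.8287 0.0624; 0.0624 0.6800]  H_jac=[-0.8162 -0.5778]  S=[0.9579]  K=[-0.7437; -0.4633]  nu=[-3.0358]  x^+=[-1.5423, -1.2834]  P^+=[0.2988 -0.2677; -0.2677 0.4744]
step 2: x^-=[-1.9145, -1.2834]  P^-=[0.3935 -0.1321; -0.1321 0.6944]  H_jac=[-0.8306 -0.5568]  S=[0.4846]  K=[-0.5227; -0.5715]  nu=[-3.7248]  x^+=[0.0324, 0.8453]  P^+=[0.2611 -0.2768; -0.2768 0.5361]
step 3: x^-=[0.2775, 0.8453]  P^-=[0.3556 -0.1234; -0.1234 0.7561]  H_jac=[0.3119 0.9501]  S=[0.7640]  K=[-0.0082; 0.8899]  nu=[-0.5596]  x^+=[0.2821, 0.3472]  P^+=[0.3556 -0.1178; -0.1178 0.1511]

K[0,0] = -0.0082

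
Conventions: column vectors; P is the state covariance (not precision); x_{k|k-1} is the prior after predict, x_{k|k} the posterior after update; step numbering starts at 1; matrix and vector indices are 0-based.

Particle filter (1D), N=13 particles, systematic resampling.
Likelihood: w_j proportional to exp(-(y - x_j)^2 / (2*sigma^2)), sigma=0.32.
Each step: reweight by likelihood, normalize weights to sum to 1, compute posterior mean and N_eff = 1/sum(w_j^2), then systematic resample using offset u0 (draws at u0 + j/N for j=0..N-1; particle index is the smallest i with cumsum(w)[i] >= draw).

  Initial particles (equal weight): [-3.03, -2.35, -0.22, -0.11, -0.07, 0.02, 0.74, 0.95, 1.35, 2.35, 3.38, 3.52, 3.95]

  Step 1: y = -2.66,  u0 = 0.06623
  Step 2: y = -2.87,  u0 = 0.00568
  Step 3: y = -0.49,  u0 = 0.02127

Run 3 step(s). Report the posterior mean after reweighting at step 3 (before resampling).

step 1: w=[0.4504, 0.5496, 0.0000, 0.0000, 0.0000, 0.0000, 0.0000, 0.0000, 0.0000, 0.0000, 0.0000, 0.0000, 0.0000]  mean=-2.6562  Neff=1.9805  idx=[0, 0, 0, 0, 0, 1, 1, 1, 1, 1, 1, 1, 1]
step 2: w=[0.1348, 0.1348, 0.1348, 0.1348, 0.1348, 0.0408, 0.0408, 0.0408, 0.0408, 0.0408, 0.0408, 0.0408, 0.0408]  mean=-2.8082  Neff=9.6064  idx=[0, 0, 1, 1, 2, 2, 3, 4, 4, 5, 7, 9, 11]
step 3: w=[0.0000, 0.0000, 0.0000, 0.0000, 0.0000, 0.0000, 0.0000, 0.0000, 0.0000, 0.2500, 0.2500, 0.2500, 0.2500]  mean=-2.3500  Neff=4.0000  idx=[9, 9, 9, 10, 10, 10, 10, 11, 11, 11, 12, 12, 12]

post_mean = -2.3500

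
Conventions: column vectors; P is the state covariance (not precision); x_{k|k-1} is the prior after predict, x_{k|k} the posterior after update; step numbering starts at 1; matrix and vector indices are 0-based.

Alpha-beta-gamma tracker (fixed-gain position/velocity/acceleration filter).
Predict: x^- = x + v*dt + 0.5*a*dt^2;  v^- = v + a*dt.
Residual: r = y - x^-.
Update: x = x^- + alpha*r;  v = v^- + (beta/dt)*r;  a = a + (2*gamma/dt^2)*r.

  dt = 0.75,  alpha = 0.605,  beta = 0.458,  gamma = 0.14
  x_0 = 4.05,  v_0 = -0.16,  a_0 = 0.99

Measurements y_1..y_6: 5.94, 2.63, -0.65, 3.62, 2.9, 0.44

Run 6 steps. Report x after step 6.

x_post = 0.9766

step 1: x_pred=4.2084  r=1.7316  x^+=5.2560  v^+=1.6399  a^+=1.8519
step 2: x_pred=7.0068  r=-4.3768  x^+=4.3588  v^+=0.3561  a^+=-0.3268
step 3: x_pred=4.5340  r=-5.1840  x^+=1.3977  v^+=-3.0547  a^+=-2.9072
step 4: x_pred=-1.7110  r=5.3310  x^+=1.5143  v^+=-1.9796  a^+=-0.2536
step 5: x_pred=-0.0418  r=2.9418  x^+=1.7380  v^+=-0.3734  a^+=1.2108
step 6: x_pred=1.7985  r=-1.3585  x^+=0.9766  v^+=-0.2949  a^+=0.5346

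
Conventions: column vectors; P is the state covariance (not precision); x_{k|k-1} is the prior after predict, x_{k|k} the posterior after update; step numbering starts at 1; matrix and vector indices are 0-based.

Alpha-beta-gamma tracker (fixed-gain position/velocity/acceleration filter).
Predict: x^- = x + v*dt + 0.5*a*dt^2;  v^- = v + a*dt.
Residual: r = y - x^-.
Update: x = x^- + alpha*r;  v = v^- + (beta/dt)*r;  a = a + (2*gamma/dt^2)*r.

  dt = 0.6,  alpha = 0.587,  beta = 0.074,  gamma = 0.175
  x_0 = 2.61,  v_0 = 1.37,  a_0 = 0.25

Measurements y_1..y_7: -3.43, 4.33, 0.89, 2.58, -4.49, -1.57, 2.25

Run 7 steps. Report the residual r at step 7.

resid = 5.4964

step 1: x_pred=3.4770  r=-6.9070  x^+=-0.5774  v^+=0.6681  a^+=-6.4651
step 2: x_pred=-1.3403  r=5.6703  x^+=1.9882  v^+=-2.5116  a^+=-0.9524
step 3: x_pred=0.3098  r=0.5802  x^+=0.6504  v^+=-3.0115  a^+=-0.3883
step 4: x_pred=-1.2264  r=3.8064  x^+=1.0079  v^+=-2.7750  a^+=3.3124
step 5: x_pred=-0.0608  r=-4.4292  x^+=-2.6608  v^+=-1.3338  a^+=-0.9938
step 6: x_pred=-3.6399  r=2.0699  x^+=-2.4249  v^+=-1.6748  a^+=1.0187
step 7: x_pred=-3.2464  r=5.4964  x^+=-0.0200  v^+=-0.3857  a^+=6.3624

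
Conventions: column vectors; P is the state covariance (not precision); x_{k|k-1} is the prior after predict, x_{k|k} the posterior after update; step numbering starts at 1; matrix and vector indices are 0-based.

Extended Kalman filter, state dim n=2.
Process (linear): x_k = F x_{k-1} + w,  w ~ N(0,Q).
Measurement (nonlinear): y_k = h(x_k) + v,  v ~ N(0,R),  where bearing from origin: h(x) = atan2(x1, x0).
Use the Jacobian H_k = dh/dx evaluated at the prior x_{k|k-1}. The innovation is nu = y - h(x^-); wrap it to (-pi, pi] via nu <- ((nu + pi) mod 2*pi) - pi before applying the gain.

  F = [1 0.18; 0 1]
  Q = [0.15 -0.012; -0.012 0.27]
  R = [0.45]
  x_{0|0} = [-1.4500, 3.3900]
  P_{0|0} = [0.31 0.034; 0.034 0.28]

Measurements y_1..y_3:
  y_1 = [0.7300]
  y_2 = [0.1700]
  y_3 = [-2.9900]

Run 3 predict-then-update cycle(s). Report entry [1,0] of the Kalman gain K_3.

K[1,0] = 0.0533

step 1: x^-=[-0.8398, 3.3900]  P^-=[0.4813 0.0724; 0.0724 0.5500]  H_jac=[-0.2779 -0.0689]  S=[0.4926]  K=[-0.2817; -0.1177]  nu=[-1.0836]  x^+=[-0.5345, 3.5176]  P^+=[0.4422 0.0561; 0.0561 0.5432]
step 2: x^-=[0.0986, 3.5176]  P^-=[0.6300 0.1418; 0.1418 0.8132]  H_jac=[-0.2841 0.0080]  S=[0.5002]  K=[-0.3555; -0.0676]  nu=[-1.3728]  x^+=[0.5866, 3.6104]  P^+=[0.5668 0.1298; 0.1298 0.8109]
step 3: x^-=[1.2365, 3.6104]  P^-=[0.7898 0.2638; 0.2638 1.0809]  H_jac=[-0.2479 0.0849]  S=[0.4952]  K=[-0.3501; 0.0533]  nu=[2.0524]  x^+=[0.5179, 3.7197]  P^+=[0.7291 0.2730; 0.2730 1.0795]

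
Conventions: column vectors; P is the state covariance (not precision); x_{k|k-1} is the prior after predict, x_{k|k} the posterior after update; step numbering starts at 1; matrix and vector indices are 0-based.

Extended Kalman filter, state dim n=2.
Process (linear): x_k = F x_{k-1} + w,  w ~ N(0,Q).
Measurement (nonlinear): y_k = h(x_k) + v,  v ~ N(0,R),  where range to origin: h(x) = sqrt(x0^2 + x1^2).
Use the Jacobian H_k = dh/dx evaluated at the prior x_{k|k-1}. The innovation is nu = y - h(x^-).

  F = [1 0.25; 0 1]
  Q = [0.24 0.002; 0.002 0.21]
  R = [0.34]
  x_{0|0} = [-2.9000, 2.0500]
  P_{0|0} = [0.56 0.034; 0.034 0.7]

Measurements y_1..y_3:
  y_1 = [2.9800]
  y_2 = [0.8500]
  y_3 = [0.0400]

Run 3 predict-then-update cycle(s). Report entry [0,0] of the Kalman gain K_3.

step 1: x^-=[-2.3875, 2.0500]  P^-=[0.8608 0.2110; 0.2110 0.9100]  H_jac=[-0.7587 0.6514]  S=[1.0131]  K=[-0.5089; 0.4271]  nu=[-0.1668]  x^+=[-2.3026, 1.9787]  P^+=[0.5983 0.4312; 0.4312 0.7252]
step 2: x^-=[-1.8079, 1.9787]  P^-=[1.0993 0.6145; 0.6145 0.9352]  H_jac=[-0.6745 0.7383]  S=[0.7378]  K=[-0.3901; 0.3739]  nu=[-1.8303]  x^+=[-1.0939, 1.2944]  P^+=[0.9870 0.7221; 0.7221 0.8320]
step 3: x^-=[-0.7703, 1.2944]  P^-=[1.6401 0.9321; 0.9321 1.0420]  H_jac=[-0.5114 0.8593]  S=[0.7191]  K=[-0.0525; 0.5822]  nu=[-1.4662]  x^+=[-0.6933, 0.4406]  P^+=[1.6381 0.9541; 0.9541 0.7982]

K[0,0] = -0.0525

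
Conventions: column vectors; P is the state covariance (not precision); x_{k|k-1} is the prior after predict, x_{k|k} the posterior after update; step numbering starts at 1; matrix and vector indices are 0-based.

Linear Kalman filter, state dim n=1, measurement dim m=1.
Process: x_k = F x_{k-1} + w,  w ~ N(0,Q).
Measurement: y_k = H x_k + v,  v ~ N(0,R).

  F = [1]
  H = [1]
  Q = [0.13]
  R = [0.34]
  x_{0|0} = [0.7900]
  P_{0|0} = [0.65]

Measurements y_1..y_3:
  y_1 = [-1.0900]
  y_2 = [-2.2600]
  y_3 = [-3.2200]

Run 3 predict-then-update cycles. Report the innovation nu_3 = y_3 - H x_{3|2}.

step 1: x^-=[0.7900]  P^-=[0.7800]  S=[1.1200]  K=[0.6964]  nu=[-1.8800]  x^+=[-0.5193]  P^+=[0.2368]
step 2: x^-=[-0.5193]  P^-=[0.3668]  S=[0.7068]  K=[0.5189]  nu=[-1.7407]  x^+=[-1.4226]  P^+=[0.1764]
step 3: x^-=[-1.4226]  P^-=[0.3064]  S=[0.6464]  K=[0.4740]  nu=[-1.7974]  x^+=[-2.2747]  P^+=[0.1612]

innov = [-1.7974]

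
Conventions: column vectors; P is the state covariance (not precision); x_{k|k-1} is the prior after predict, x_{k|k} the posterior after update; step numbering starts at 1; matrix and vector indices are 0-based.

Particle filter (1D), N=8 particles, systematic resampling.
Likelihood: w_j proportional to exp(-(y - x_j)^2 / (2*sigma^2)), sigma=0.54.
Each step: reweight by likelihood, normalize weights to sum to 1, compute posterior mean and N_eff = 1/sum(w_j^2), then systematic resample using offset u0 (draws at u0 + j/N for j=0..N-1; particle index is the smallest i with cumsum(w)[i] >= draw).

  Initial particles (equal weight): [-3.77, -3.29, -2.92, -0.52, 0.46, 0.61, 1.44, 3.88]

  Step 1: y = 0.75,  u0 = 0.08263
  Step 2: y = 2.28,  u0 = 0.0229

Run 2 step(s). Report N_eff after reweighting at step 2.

N_eff = 2.2412

step 1: w=[0.0000, 0.0000, 0.0000, 0.0269, 0.3703, 0.4136, 0.1891, 0.0000]  mean=0.6810  Neff=2.9008  idx=[4, 4, 4, 5, 5, 5, 6, 6]
step 2: w=[0.0054, 0.0054, 0.0054, 0.0133, 0.0133, 0.0133, 0.4720, 0.4720]  mean=1.3911  Neff=2.2412  idx=[3, 6, 6, 6, 6, 7, 7, 7]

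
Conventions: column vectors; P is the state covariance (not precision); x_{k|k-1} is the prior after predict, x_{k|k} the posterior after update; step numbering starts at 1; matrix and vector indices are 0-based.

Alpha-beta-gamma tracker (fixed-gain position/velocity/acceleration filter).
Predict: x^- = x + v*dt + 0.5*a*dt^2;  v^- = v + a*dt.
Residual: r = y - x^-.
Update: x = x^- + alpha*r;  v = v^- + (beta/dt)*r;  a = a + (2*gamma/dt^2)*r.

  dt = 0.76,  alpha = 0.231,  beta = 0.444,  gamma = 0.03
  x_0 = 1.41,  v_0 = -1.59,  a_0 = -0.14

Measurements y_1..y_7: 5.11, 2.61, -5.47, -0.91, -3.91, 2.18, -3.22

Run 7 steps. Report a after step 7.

step 1: x_pred=0.1612  r=4.9488  x^+=1.3043  v^+=1.1948  a^+=0.3741
step 2: x_pred=2.3204  r=0.2896  x^+=2.3873  v^+=1.6482  a^+=0.4042
step 3: x_pred=3.7567  r=-9.2267  x^+=1.6253  v^+=-3.4349  a^+=-0.5543
step 4: x_pred=-1.1453  r=0.2353  x^+=-1.0909  v^+=-3.7187  a^+=-0.5298
step 5: x_pred=-4.0702  r=0.1602  x^+=-4.0332  v^+=-4.0278  a^+=-0.5132
step 6: x_pred=-7.2425  r=9.4225  x^+=-5.0659  v^+=1.0869  a^+=0.4656
step 7: x_pred=-4.1054  r=0.8854  x^+=-3.9009  v^+=1.9580  a^+=0.5576

a_post = 0.5576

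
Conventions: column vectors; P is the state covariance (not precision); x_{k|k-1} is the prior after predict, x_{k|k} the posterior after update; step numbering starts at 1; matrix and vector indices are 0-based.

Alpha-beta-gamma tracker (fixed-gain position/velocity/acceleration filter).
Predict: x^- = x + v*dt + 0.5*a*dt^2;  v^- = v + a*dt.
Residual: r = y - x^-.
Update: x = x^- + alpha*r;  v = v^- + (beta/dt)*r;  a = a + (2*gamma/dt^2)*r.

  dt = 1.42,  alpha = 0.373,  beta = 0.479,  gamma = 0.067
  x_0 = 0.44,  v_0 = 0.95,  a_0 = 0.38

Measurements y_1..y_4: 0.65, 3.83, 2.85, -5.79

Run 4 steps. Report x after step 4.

x_post = 1.7765

step 1: x_pred=2.1721  r=-1.5221  x^+=1.6044  v^+=0.9762  a^+=0.2788
step 2: x_pred=3.2716  r=0.5584  x^+=3.4799  v^+=1.5605  a^+=0.3160
step 3: x_pred=6.0143  r=-3.1643  x^+=4.8340  v^+=0.9417  a^+=0.1057
step 4: x_pred=6.2778  r=-12.0678  x^+=1.7765  v^+=-2.9790  a^+=-0.6963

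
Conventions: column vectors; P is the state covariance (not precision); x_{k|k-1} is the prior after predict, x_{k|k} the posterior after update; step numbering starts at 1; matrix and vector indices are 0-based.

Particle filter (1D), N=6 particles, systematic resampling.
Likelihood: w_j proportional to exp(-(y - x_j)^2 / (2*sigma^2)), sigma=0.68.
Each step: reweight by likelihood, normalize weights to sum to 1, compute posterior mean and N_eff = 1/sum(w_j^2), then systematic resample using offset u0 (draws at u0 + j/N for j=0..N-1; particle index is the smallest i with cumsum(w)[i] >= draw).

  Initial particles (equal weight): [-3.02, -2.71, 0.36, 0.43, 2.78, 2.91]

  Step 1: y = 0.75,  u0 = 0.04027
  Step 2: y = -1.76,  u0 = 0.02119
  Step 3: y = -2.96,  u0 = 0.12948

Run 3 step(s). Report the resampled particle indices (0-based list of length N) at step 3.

step 1: w=[0.0000, 0.0000, 0.4816, 0.5082, 0.0066, 0.0037]  mean=0.4208  Neff=2.0399  idx=[2, 2, 2, 3, 3, 3]
step 2: w=[0.1936, 0.1936, 0.1936, 0.1397, 0.1397, 0.1397]  mean=0.3893  Neff=5.8471  idx=[0, 0, 1, 2, 3, 4]
step 3: w=[0.1922, 0.1922, 0.1922, 0.1922, 0.1156, 0.1156]  mean=0.3762  Neff=5.7314  idx=[0, 1, 2, 3, 4, 5]

resampled_idx = [0, 1, 2, 3, 4, 5]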